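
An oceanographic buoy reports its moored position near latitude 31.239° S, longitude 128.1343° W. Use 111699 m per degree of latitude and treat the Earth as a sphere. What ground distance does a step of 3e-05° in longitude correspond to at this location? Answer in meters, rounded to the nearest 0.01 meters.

3e-05° of longitude at 31.239° is 3e-05 × 111699 × cos 31.239° ≈ 3e-05 × 95503.9 = 2.86512 m.

2.87 meters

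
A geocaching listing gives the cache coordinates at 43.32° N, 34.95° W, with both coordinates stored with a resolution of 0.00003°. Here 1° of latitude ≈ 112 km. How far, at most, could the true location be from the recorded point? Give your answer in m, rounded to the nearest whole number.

With a 0.00003° grid the true value lies within half a step, ±0.00003°/2 = ±1.5e-05°, of the stored one.
N–S: 1.5e-05° × 112000 m/° = 1.68 m.
E–W at 43.32°: 1.5e-05° × 112000 × cos 43.32° = 1.5e-05 × 112000 × 0.7275 ≈ 1.22226 m.
Combining orthogonally: (1.68² + 1.22226²)^½ ≈ 2.07757 m.

2 m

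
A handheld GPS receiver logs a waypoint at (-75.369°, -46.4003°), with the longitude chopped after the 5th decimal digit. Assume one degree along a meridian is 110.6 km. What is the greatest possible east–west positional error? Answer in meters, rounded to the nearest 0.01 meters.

Truncating at 5 decimal places can drop up to a full unit in the last place, so the longitude may be off by as much as 1e-05°.
Parallels shrink by cos φ, so at 75.369° a degree of longitude is 110600 × 0.2526 ≈ 27936.8 m.
Maximum E–W displacement: 1e-05 × 27936.8 = 0.279368 m.

0.28 meters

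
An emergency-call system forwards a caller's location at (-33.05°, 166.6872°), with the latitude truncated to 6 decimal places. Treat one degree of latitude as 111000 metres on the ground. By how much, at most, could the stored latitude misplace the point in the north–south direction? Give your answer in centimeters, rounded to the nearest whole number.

11 centimeters

Truncating at 6 decimal places can drop up to a full unit in the last place, so the latitude may be off by as much as 1e-06°.
So the N–S error is at most 1e-06 × 111000 = 0.111 m.
That is 0.111 m = 11.1 cm.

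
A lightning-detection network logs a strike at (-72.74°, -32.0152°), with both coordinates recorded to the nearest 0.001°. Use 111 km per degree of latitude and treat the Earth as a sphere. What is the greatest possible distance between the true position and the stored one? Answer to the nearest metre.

Rounding to 3 decimal places leaves each coordinate within ±0.0005° of the true value.
N–S: 0.0005° × 111000 m/° = 55.5 m.
Longitude error → 0.0005 × 111000 × cos 72.74° = 0.0005 × 111000 × 0.2967 ≈ 16.4673 m.
Combining orthogonally: (55.5² + 16.4673²)^½ ≈ 57.8915 m.

58 metres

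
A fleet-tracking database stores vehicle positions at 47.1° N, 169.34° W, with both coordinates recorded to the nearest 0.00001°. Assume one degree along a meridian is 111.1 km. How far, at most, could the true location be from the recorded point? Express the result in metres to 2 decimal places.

0.67 metres

Rounding to 5 decimal places leaves each coordinate within ±5e-06° of the true value.
Latitude error → 5e-06 × 111100 = 0.5555 m along the meridian.
Longitude error → 5e-06 × 111100 × cos 47.1° = 5e-06 × 111100 × 0.6807 ≈ 0.37814 m.
Combining orthogonally: (0.5555² + 0.37814²)^½ ≈ 0.67199 m.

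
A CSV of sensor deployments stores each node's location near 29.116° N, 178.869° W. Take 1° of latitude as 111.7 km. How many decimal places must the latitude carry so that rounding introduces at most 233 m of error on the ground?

3 decimal places

One degree of latitude covers 111700 m.
With N decimal places the half-ulp bound is 0.5·10⁻ᴺ°, or 0.5·10⁻ᴺ × 111700 m on the ground.
Need 0.5 × 111700 × 10⁻ᴺ ≤ 233 → 10⁻ᴺ ≤ 4.172e-03, so N ≥ 2.38.
So 3 decimal places suffice (55.9 m); 2 would allow up to 558 m.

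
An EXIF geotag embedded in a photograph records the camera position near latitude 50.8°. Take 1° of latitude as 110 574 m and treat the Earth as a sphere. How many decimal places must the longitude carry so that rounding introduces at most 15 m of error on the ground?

4 decimal places

At 50.8° one degree of longitude covers 110574 × cos 50.8° ≈ 110574 × 0.6320 ≈ 69886 m.
N decimal places → at most half a unit in the last place, 0.5 × 10⁻ᴺ° = 69886/2 × 10⁻ᴺ m.
Setting 34943 × 10⁻ᴺ ≤ 15 gives 10ᴺ ≥ 2330, i.e. N ≥ 3.37.
So 4 decimal places suffice (3.49 m); 3 would allow up to 34.9 m.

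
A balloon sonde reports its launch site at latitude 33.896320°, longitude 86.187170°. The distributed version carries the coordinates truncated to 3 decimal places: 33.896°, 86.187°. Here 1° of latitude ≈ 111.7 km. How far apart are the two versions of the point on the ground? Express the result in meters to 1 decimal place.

Δlat = 33.896320 − 33.896 = +0.000320°; Δlon = 86.187170 − 86.187 = +0.000170°.
N–S: 0.000320° × 111700 m/° = 35.744 m.
E–W at 33.896°: 0.000170° × 111700 × cos 33.896° = 0.000170 × 111700 × 0.8301 ≈ 15.7618 m.
Combined displacement = (35.744² + 15.7618²)^½ ≈ 39.0649 m.

39.1 meters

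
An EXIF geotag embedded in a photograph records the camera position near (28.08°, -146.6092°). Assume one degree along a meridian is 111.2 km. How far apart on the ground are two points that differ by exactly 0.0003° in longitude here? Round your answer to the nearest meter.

0.0003° of longitude at 28.08° is 0.0003 × 111200 × cos 28.08° ≈ 0.0003 × 98110.8 = 29.4332 m.

29 meters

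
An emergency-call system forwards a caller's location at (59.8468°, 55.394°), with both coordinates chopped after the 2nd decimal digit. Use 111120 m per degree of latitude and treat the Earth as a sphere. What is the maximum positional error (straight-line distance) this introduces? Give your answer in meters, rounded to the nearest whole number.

Truncating at 2 decimal places can drop up to a full unit in the last place, so each coordinate may be off by as much as 0.01°.
North–south component: 0.01° × 111120 = 1111.2 m.
E–W at 59.8468°: 0.01° × 111120 × cos 59.8468° = 0.01 × 111120 × 0.5023 ≈ 558.171 m.
Combining orthogonally: (1111.2² + 558.171²)^½ ≈ 1243.51 m.

1244 meters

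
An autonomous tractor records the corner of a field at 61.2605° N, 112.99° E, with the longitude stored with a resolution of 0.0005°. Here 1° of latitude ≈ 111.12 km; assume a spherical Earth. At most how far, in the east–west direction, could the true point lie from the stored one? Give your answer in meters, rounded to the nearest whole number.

With a 0.0005° grid the true value lies within half a step, ±0.0005°/2 = ±0.00025°, of the stored one.
At latitude 61.2605° a degree of longitude spans 111120 m × cos 61.2605° = 111120 × 0.4808 ≈ 53429.6 m.
So at most 0.00025° × 53429.6 ≈ 13.3574 m east–west.

13 meters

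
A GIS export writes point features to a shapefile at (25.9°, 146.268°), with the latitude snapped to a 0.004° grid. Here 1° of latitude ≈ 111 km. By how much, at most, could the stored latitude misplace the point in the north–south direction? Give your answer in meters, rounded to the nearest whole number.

With a 0.004° grid the true value lies within half a step, ±0.004°/2 = ±0.002°, of the stored one.
Along the meridian that is 0.002° × 111000 m/° = 222 m.

222 meters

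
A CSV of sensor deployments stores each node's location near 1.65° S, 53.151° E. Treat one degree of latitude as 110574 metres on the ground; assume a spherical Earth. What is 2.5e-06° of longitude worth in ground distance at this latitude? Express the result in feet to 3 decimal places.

0.907 feet

2.5e-06° of longitude at 1.65° is 2.5e-06 × 110574 × cos 1.65° ≈ 2.5e-06 × 110528 = 0.27632 m.
In feet: 0.27632 m ÷ 0.3048 ≈ 0.90656 ft.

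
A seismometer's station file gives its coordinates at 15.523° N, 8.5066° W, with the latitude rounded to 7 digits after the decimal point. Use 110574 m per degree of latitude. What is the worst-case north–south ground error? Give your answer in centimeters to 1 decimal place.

Rounding to 7 decimal places leaves the latitude within ±5e-08° of the true value.
Along the meridian that is 5e-08° × 110574 m/° = 0.0055287 m.
That is 0.0055287 m = 0.55287 cm.

0.6 centimeters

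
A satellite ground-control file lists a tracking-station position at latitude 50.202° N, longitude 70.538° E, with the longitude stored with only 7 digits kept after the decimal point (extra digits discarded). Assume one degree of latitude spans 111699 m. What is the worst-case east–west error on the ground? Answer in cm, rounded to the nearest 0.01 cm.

Truncating at 7 decimal places can drop up to a full unit in the last place, so the longitude may be off by as much as 1e-07°.
At latitude 50.202° a degree of longitude spans 111699 m × cos 50.202° = 111699 × 0.6401 ≈ 71496.6 m.
East–west error: 1e-07° × 71496.6 m/° ≈ 0.00714966 m.
That is 0.00714966 m = 0.71497 cm.

0.71 cm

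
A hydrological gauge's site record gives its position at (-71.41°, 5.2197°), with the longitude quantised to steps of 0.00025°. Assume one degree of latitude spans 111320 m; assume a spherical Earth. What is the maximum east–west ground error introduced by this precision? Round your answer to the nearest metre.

4 metres

With a 0.00025° grid the true value lies within half a step, ±0.00025°/2 = ±0.000125°, of the stored one.
At latitude 71.41° a degree of longitude spans 111320 m × cos 71.41° = 111320 × 0.3188 ≈ 35488.1 m.
East–west error: 0.000125° × 35488.1 m/° ≈ 4.43602 m.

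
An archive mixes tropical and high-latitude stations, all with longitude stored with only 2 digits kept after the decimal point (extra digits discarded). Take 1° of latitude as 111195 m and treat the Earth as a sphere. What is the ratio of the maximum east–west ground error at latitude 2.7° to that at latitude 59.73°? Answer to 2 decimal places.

1.98

Truncating at 2 decimal places can drop up to a full unit in the last place, so the longitude may be off by as much as 0.01°.
Error at 2.7° = 0.01° × 111195 × cos 2.7° ≈ 1112 × 0.9989 = 1110.7 m.
Error at 59.73° = 0.01° × 111195 × cos 59.73° ≈ 1112 × 0.5041 = 560.51 m.
Ratio: 1110.7 / 560.51 = cos 2.7° / cos 59.73° ≈ 1.9816.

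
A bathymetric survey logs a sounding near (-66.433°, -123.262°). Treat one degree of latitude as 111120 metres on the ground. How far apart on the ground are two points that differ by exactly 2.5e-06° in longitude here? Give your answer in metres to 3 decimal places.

0.111 metres

One degree of longitude here spans 111120 × cos 66.433° = 111120 × 0.3998 ≈ 44428.1 m; 2.5e-06° of that is 0.11107 m.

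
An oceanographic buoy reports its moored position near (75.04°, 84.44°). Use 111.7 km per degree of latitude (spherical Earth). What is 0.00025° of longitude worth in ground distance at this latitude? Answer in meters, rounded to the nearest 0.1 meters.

7.2 meters

One degree of longitude here spans 111700 × cos 75.04° = 111700 × 0.2581 ≈ 28834.8 m; 0.00025° of that is 7.20869 m.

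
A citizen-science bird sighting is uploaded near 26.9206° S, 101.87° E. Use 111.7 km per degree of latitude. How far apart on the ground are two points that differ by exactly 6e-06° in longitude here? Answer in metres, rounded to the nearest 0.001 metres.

0.598 metres

One degree of longitude here spans 111700 × cos 26.9206° = 111700 × 0.8916 ≈ 99595.6 m; 6e-06° of that is 0.597574 m.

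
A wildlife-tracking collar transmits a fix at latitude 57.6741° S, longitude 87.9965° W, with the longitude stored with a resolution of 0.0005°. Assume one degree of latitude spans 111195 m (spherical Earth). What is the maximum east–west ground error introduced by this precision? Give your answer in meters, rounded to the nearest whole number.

15 meters

With a 0.0005° grid the true value lies within half a step, ±0.0005°/2 = ±0.00025°, of the stored one.
Parallels shrink by cos φ, so at 57.6741° a degree of longitude is 111195 × 0.5347 ≈ 59459.8 m.
So at most 0.00025° × 59459.8 ≈ 14.8649 m east–west.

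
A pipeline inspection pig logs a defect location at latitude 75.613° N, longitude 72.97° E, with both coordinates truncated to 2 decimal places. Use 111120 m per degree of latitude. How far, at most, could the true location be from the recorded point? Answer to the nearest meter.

Truncating at 2 decimal places can drop up to a full unit in the last place, so each coordinate may be off by as much as 0.01°.
North–south component: 0.01° × 111120 = 1111.2 m.
Longitude error → 0.01 × 111120 × cos 75.613° = 0.01 × 111120 × 0.2485 ≈ 276.1 m.
Combining orthogonally: (1111.2² + 276.1²)^½ ≈ 1144.99 m.

1145 meters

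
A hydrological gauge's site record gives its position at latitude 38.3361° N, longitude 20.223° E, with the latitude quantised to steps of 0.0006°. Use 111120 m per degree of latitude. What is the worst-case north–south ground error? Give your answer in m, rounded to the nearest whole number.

With a 0.0006° grid the true value lies within half a step, ±0.0006°/2 = ±0.0003°, of the stored one.
Along the meridian that is 0.0003° × 111120 m/° = 33.336 m.

33 m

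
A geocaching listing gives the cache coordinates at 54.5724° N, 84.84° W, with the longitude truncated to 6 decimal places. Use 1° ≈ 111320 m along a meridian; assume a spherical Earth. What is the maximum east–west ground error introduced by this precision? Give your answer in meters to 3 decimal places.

Truncating at 6 decimal places can drop up to a full unit in the last place, so the longitude may be off by as much as 1e-06°.
At latitude 54.5724° a degree of longitude spans 111320 m × cos 54.5724° = 111320 × 0.5797 ≈ 64529.3 m.
So at most 1e-06° × 64529.3 ≈ 0.0645293 m east–west.

0.065 meters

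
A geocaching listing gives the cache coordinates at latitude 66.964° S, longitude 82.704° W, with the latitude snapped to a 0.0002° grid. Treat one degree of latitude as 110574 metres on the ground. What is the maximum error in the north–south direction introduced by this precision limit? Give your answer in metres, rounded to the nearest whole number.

11 metres

With a 0.0002° grid the true value lies within half a step, ±0.0002°/2 = ±0.0001°, of the stored one.
So the N–S error is at most 0.0001 × 110574 = 11.0574 m.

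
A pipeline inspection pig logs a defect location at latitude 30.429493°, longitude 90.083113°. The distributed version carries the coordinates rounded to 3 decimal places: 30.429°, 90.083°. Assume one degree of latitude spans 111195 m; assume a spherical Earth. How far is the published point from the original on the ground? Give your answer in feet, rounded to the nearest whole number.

183 feet

The latitude changed by +0.000493° and the longitude by +0.000113°.
N–S: 0.000493° × 111195 m/° = 54.8191 m.
East–west at this latitude: 0.000113° × 111195 × cos 30.429° ≈ 0.000113 × 95878.7 = 10.8343 m.
Hypotenuse of the two orthogonal shifts: √(54.8191² + 10.8343²) = 55.8795 m.
In feet: 55.8795 m ÷ 0.3048 ≈ 183.33 ft.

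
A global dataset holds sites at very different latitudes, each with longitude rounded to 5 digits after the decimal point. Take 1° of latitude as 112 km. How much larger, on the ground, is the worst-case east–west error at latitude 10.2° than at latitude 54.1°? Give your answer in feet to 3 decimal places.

0.731 feet

Rounding to 5 decimal places leaves the longitude within ±5e-06° of the true value.
At 10.2°: 5e-06° × 112000 × cos 10.2° = 5e-06 × 112000 × 0.9842 ≈ 0.55115 m.
At 54.1°: 5e-06° × 112000 × cos 54.1° = 5e-06 × 112000 × 0.5864 ≈ 0.32837 m.
So the lower-latitude error exceeds the higher by 0.55115 − 0.32837 = 0.22278 m.
In feet: 0.222781 m ÷ 0.3048 ≈ 0.73091 ft.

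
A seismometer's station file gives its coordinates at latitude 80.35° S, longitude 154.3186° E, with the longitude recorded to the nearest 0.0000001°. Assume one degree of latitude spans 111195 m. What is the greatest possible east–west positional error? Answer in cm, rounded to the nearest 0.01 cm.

Rounding to 7 decimal places leaves the longitude within ±5e-08° of the true value.
At latitude 80.35° a degree of longitude spans 111195 m × cos 80.35° = 111195 × 0.1676 ≈ 18639.5 m.
Maximum E–W displacement: 5e-08 × 18639.5 = 0.000931976 m.
That is 0.000931976 m = 0.093198 cm.

0.09 cm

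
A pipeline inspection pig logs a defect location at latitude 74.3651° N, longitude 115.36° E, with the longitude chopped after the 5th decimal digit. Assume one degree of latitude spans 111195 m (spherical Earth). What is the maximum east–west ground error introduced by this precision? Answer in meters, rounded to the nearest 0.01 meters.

0.30 meters

Truncating at 5 decimal places can drop up to a full unit in the last place, so the longitude may be off by as much as 1e-05°.
One degree of longitude at 74.3651° is 111195 × cos 74.3651° ≈ 111195 × 0.2695 = 29967.8 m.
East–west error: 1e-05° × 29967.8 m/° ≈ 0.299678 m.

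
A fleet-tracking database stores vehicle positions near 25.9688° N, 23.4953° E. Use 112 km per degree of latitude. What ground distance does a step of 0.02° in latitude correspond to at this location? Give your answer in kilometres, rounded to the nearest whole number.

0.02° × 112000 m/° = 2240 m.
That is 2240 m = 2.24 km.

2 kilometres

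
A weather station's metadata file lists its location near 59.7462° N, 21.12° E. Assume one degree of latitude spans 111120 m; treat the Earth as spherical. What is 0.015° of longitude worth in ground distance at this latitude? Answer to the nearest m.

840 m

One degree of longitude here spans 111120 × cos 59.7462° = 111120 × 0.5038 ≈ 55985.7 m; 0.015° of that is 839.786 m.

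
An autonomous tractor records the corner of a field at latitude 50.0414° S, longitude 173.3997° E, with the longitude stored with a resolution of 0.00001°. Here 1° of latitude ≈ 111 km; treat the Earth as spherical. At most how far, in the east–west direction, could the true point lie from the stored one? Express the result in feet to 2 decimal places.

1.17 feet

With a 0.00001° grid the true value lies within half a step, ±0.00001°/2 = ±5e-06°, of the stored one.
Parallels shrink by cos φ, so at 50.0414° a degree of longitude is 111000 × 0.6422 ≈ 71288 m.
Maximum E–W displacement: 5e-06 × 71288 = 0.35644 m.
In feet: 0.35644 m ÷ 0.3048 ≈ 1.1694 ft.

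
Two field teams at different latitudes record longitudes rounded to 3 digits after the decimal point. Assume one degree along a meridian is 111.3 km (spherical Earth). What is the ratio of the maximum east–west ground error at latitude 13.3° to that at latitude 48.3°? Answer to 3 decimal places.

1.463

Rounding to 3 decimal places leaves the longitude within ±0.0005° of the true value.
At 13.3°: 0.0005° × 111300 × cos 13.3° = 0.0005 × 111300 × 0.9732 ≈ 54.157 m.
Error at 48.3° = 0.0005° × 111300 × cos 48.3° ≈ 55.65 × 0.6652 = 37.02 m.
Ratio: 54.157 / 37.02 = cos 13.3° / cos 48.3° ≈ 1.4629.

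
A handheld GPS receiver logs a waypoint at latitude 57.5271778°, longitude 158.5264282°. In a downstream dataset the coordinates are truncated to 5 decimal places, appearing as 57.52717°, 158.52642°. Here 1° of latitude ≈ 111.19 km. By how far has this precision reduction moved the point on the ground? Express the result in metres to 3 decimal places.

The latitude changed by +0.0000078° and the longitude by +0.0000082°.
N–S: 0.0000078° × 111190 m/° = 0.867282 m.
East–west at this latitude: 0.0000082° × 111190 × cos 57.5272° ≈ 0.0000082 × 59697.9 = 0.489523 m.
Hypotenuse of the two orthogonal shifts: √(0.867282² + 0.489523²) = 0.995897 m.

0.996 metres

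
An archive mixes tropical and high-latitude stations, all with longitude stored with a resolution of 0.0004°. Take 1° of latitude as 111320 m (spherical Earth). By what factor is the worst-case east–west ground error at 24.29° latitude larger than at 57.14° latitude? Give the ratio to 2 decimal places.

1.68

With a 0.0004° grid the true value lies within half a step, ±0.0004°/2 = ±0.0002°, of the stored one.
Error at 24.29° = 0.0002° × 111320 × cos 24.29° ≈ 22.264 × 0.9115 = 20.293 m.
Error at 57.14° = 0.0002° × 111320 × cos 57.14° ≈ 22.264 × 0.5426 = 12.08 m.
The ratio reduces to cos 24.29° / cos 57.14° = 0.9115/0.5426 ≈ 1.6799.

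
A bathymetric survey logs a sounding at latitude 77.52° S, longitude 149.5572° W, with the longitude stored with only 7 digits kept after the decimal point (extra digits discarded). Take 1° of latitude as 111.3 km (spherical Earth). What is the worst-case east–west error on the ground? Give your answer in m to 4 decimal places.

0.0024 m

Truncating at 7 decimal places can drop up to a full unit in the last place, so the longitude may be off by as much as 1e-07°.
At latitude 77.52° a degree of longitude spans 111300 m × cos 77.52° = 111300 × 0.2161 ≈ 24051.8 m.
So at most 1e-07° × 24051.8 ≈ 0.00240518 m east–west.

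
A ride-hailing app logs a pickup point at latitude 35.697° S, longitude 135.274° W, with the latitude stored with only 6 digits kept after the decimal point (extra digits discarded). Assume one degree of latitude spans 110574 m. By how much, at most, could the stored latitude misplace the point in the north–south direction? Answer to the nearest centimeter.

11 centimeters

Truncating at 6 decimal places can drop up to a full unit in the last place, so the latitude may be off by as much as 1e-06°.
North–south distance: 1e-06° × 110574 m/° = 0.110574 m.
That is 0.110574 m = 11.057 cm.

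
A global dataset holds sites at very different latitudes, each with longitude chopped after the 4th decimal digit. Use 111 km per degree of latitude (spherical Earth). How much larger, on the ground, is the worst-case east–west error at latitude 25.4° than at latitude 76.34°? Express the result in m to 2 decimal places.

Truncating at 4 decimal places can drop up to a full unit in the last place, so the longitude may be off by as much as 0.0001°.
At 25.4°: 0.0001° × 111000 × cos 25.4° = 0.0001 × 111000 × 0.9033 ≈ 10.027 m.
At 76.34°: 0.0001° × 111000 × cos 76.34° = 0.0001 × 111000 × 0.2362 ≈ 2.6214 m.
So the lower-latitude error exceeds the higher by 10.027 − 2.6214 = 7.4056 m.

7.41 m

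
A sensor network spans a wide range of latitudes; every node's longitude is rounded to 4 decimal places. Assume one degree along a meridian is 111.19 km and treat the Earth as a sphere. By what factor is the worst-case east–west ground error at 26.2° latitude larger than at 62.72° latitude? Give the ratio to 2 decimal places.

1.96

Rounding to 4 decimal places leaves the longitude within ±5e-05° of the true value.
At 26.2°: 5e-05° × 111190 × cos 26.2° = 5e-05 × 111190 × 0.8973 ≈ 4.9883 m.
Error at 62.72° = 5e-05° × 111190 × cos 62.72° ≈ 5.5595 × 0.4583 = 2.5481 m.
Ratio: 4.9883 / 2.5481 = cos 26.2° / cos 62.72° ≈ 1.9576.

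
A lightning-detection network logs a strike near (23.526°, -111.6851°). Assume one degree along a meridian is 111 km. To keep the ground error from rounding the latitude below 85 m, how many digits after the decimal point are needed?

3

One degree of latitude covers 111000 m.
With N decimal places the half-ulp bound is 0.5·10⁻ᴺ°, or 0.5·10⁻ᴺ × 111000 m on the ground.
Setting 55500 × 10⁻ᴺ ≤ 85 gives 10ᴺ ≥ 652.9, i.e. N ≥ 2.81.
At 2 places the error can reach 555 m, but 3 places keeps it to 55.5 m.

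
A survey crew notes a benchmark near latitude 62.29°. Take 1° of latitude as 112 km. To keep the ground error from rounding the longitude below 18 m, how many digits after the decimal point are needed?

At 62.29° one degree of longitude covers 112000 × cos 62.29° ≈ 112000 × 0.4650 ≈ 52079.6 m.
Rounding to N decimal places gives at most 0.5 × 10⁻ᴺ degrees of error, i.e. 0.5 × 10⁻ᴺ × 52079.6 m.
Setting 26039.8 × 10⁻ᴺ ≤ 18 gives 10ᴺ ≥ 1447, i.e. N ≥ 3.16.
N = 3 would give 26 m (too coarse); N = 4 gives 2.6 m ≤ 18 m.

4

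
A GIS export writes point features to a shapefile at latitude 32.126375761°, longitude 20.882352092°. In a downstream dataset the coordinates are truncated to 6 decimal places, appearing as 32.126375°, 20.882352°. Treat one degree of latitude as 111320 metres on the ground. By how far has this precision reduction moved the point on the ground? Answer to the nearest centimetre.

Δlat = 32.126375761 − 32.126375 = +0.000000761°; Δlon = 20.882352092 − 20.882352 = +0.000000092°.
N–S: 0.000000761° × 111320 m/° = 0.0847145 m.
E–W at 32.1264°: 0.000000092° × 111320 × cos 32.1264° = 0.000000092 × 111320 × 0.8469 ≈ 0.00867324 m.
Distance: √(0.0847145² + 0.00867324²) ≈ 0.0851574 m.
That is 0.0851574 m = 8.5157 cm.

9 centimetres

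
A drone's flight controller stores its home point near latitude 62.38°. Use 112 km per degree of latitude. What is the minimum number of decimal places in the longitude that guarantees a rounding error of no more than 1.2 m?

5 decimal places

At 62.38° one degree of longitude covers 112000 × cos 62.38° ≈ 112000 × 0.4636 ≈ 51923.8 m.
Rounding to N decimal places gives at most 0.5 × 10⁻ᴺ degrees of error, i.e. 0.5 × 10⁻ᴺ × 51923.8 m.
Setting 25961.9 × 10⁻ᴺ ≤ 1.2 gives 10ᴺ ≥ 2.163e+04, i.e. N ≥ 4.34.
So 5 decimal places suffice (0.26 m); 4 would allow up to 2.6 m.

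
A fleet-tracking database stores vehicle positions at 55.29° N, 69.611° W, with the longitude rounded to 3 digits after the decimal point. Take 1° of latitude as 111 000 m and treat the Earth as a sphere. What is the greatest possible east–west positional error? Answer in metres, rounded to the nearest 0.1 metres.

31.6 metres

Rounding to 3 decimal places leaves the longitude within ±0.0005° of the true value.
At latitude 55.29° a degree of longitude spans 111000 m × cos 55.29° = 111000 × 0.5694 ≈ 63206 m.
So at most 0.0005° × 63206 ≈ 31.603 m east–west.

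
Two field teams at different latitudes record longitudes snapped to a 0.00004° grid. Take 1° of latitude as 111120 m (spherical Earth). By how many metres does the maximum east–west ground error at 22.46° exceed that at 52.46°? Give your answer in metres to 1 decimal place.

With a 0.00004° grid the true value lies within half a step, ±0.00004°/2 = ±2e-05°, of the stored one.
Error at 22.46° = 2e-05° × 111120 × cos 22.46° ≈ 2.2224 × 0.9241 = 2.0538 m.
At 52.46°: 2e-05° × 111120 × cos 52.46° = 2e-05 × 111120 × 0.6093 ≈ 1.3541 m.
Difference: 2.0538 − 1.3541 = 0.69968 m.

0.7 metres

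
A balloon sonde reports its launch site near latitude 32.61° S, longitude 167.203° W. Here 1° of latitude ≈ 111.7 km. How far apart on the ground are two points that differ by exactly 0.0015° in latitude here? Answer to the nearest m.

168 m

Along a meridian 0.0015° is 0.0015 × 111700 = 167.55 m.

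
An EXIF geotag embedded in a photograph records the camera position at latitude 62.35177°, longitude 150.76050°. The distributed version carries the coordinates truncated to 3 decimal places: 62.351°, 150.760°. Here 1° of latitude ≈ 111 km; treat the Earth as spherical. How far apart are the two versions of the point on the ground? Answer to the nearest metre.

89 metres

The latitude changed by +0.00077° and the longitude by +0.00050°.
N–S: 0.00077° × 111000 m/° = 85.47 m.
East–west at this latitude: 0.00050° × 111000 × cos 62.351° ≈ 0.00050 × 51510 = 25.755 m.
Distance: √(85.47² + 25.755²) ≈ 89.2661 m.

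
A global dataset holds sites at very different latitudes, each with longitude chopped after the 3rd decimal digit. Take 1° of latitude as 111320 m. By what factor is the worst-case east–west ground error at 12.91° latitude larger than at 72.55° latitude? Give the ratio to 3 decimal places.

3.250

Truncating at 3 decimal places can drop up to a full unit in the last place, so the longitude may be off by as much as 0.001°.
Error at 12.91° = 0.001° × 111320 × cos 12.91° ≈ 111.32 × 0.9747 = 108.51 m.
Error at 72.55° = 0.001° × 111320 × cos 72.55° ≈ 111.32 × 0.2999 = 33.382 m.
Ratio: 108.51 / 33.382 = cos 12.91° / cos 72.55° ≈ 3.2504.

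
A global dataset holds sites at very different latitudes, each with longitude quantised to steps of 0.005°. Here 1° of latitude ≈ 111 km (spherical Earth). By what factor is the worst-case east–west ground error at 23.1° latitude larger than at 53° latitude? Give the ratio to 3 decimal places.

1.528

With a 0.005° grid the true value lies within half a step, ±0.005°/2 = ±0.0025°, of the stored one.
Error at 23.1° = 0.0025° × 111000 × cos 23.1° ≈ 277.5 × 0.9198 = 255.25 m.
Error at 53° = 0.0025° × 111000 × cos 53° ≈ 277.5 × 0.6018 = 167 m.
The ratio reduces to cos 23.1° / cos 53° = 0.9198/0.6018 ≈ 1.5284.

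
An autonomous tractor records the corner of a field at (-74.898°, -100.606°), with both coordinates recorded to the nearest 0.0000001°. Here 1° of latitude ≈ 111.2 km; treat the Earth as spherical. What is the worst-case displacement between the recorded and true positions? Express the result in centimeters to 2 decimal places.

Rounding to 7 decimal places leaves each coordinate within ±5e-08° of the true value.
N–S: 5e-08° × 111200 m/° = 0.00556 m.
East–west component at 74.898°: 5e-08° × 111200 × cos 74.898° ≈ 5e-08 × 28971.8 ≈ 0.00144859 m.
Worst case both components are at the extreme and orthogonal: √(0.00556² + 0.00144859²) ≈ 0.00574561 m.
That is 0.00574561 m = 0.57456 cm.

0.57 centimeters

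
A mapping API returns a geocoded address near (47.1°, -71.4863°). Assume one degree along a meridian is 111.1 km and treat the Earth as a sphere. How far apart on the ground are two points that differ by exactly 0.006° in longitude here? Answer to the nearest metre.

454 metres

One degree of longitude here spans 111100 × cos 47.1° = 111100 × 0.6807 ≈ 75628.1 m; 0.006° of that is 453.769 m.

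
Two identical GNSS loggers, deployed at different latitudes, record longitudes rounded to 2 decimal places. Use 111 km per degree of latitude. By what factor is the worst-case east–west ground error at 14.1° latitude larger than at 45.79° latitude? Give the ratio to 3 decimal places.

Rounding to 2 decimal places leaves the longitude within ±0.005° of the true value.
Error at 14.1° = 0.005° × 111000 × cos 14.1° ≈ 555 × 0.9699 = 538.28 m.
At 45.79°: 0.005° × 111000 × cos 45.79° = 0.005 × 111000 × 0.6973 ≈ 387 m.
Ratio: 538.28 / 387 = cos 14.1° / cos 45.79° ≈ 1.3909.

1.391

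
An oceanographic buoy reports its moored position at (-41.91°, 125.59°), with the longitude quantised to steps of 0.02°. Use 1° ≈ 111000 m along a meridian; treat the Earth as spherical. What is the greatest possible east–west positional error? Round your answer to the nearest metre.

With a 0.02° grid the true value lies within half a step, ±0.02°/2 = ±0.01°, of the stored one.
At latitude 41.91° a degree of longitude spans 111000 m × cos 41.91° = 111000 × 0.7442 ≈ 82605.6 m.
East–west error: 0.01° × 82605.6 m/° ≈ 826.056 m.

826 metres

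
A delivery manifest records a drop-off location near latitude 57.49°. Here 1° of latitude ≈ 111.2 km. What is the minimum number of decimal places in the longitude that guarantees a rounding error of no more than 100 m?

At 57.49° one degree of longitude covers 111200 × cos 57.49° ≈ 111200 × 0.5374 ≈ 59764.1 m.
With N decimal places the half-ulp bound is 0.5·10⁻ᴺ°, or 0.5·10⁻ᴺ × 59764.1 m on the ground.
Need 0.5 × 59764.1 × 10⁻ᴺ ≤ 100 → 10⁻ᴺ ≤ 3.346e-03, so N ≥ 2.48.
At 2 places the error can reach 299 m, but 3 places keeps it to 29.9 m.

3 decimal places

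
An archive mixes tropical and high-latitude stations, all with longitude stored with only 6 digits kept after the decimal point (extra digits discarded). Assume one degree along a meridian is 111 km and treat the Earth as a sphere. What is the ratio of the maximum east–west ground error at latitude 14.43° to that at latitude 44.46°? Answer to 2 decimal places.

1.36

Truncating at 6 decimal places can drop up to a full unit in the last place, so the longitude may be off by as much as 1e-06°.
At 14.43°: 1e-06° × 111000 × cos 14.43° = 1e-06 × 111000 × 0.9685 ≈ 0.1075 m.
Error at 44.46° = 1e-06° × 111000 × cos 44.46° ≈ 0.111 × 0.7137 = 0.079225 m.
The ratio reduces to cos 14.43° / cos 44.46° = 0.9685/0.7137 ≈ 1.3569.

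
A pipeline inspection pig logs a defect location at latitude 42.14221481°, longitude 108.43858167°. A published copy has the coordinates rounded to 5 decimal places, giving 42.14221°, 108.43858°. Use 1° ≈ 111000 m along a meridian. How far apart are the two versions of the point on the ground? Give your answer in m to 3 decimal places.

The latitude changed by +0.00000481° and the longitude by +0.00000167°.
North–south shift: 0.00000481 × 111000 = 0.53391 m.
E–W at 42.1422°: 0.00000167° × 111000 × cos 42.1422° = 0.00000167 × 111000 × 0.7415 ≈ 0.137448 m.
Hypotenuse of the two orthogonal shifts: √(0.53391² + 0.137448²) = 0.551318 m.

0.551 m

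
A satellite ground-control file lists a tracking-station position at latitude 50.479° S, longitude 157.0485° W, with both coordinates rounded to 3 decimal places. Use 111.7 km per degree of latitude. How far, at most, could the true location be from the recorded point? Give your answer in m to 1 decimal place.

66.2 m

Rounding to 3 decimal places leaves each coordinate within ±0.0005° of the true value.
Latitude error → 0.0005 × 111700 = 55.85 m along the meridian.
E–W at 50.479°: 0.0005° × 111700 × cos 50.479° = 0.0005 × 111700 × 0.6364 ≈ 35.5408 m.
The two errors are perpendicular, so the maximum displacement is √(55.85² + 35.5408²) ≈ 66.1995 m.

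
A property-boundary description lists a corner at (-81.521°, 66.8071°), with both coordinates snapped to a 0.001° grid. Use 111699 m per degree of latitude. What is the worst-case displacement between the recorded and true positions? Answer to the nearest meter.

With a 0.001° grid the true value lies within half a step, ±0.001°/2 = ±0.0005°, of the stored one.
Latitude error → 0.0005 × 111699 = 55.8495 m along the meridian.
Longitude error → 0.0005 × 111699 × cos 81.521° = 0.0005 × 111699 × 0.1474 ≈ 8.23484 m.
Combining orthogonally: (55.8495² + 8.23484²)^½ ≈ 56.4533 m.

56 meters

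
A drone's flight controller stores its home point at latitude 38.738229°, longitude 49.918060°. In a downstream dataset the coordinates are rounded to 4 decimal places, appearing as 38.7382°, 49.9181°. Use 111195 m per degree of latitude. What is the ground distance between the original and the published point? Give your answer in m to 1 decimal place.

Δlat = 38.738229 − 38.7382 = +0.000029°; Δlon = 49.918060 − 49.9181 = -0.000040°.
N–S: 0.000029° × 111195 m/° = 3.22465 m.
E–W at 38.7382°: -0.000040° × 111195 × cos 38.7382° = -0.000040 × 111195 × 0.7800 ≈ -3.46934 m.
Combined displacement = (3.22465² + 3.46934²)^½ ≈ 4.73653 m.

4.7 m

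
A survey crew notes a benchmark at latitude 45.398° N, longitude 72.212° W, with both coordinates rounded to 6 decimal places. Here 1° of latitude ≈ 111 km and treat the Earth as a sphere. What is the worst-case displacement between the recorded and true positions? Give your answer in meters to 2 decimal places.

0.07 meters

Rounding to 6 decimal places leaves each coordinate within ±5e-07° of the true value.
North–south component: 5e-07° × 111000 = 0.0555 m.
E–W at 45.398°: 5e-07° × 111000 × cos 45.398° = 5e-07 × 111000 × 0.7022 ≈ 0.0389709 m.
The two errors are perpendicular, so the maximum displacement is √(0.0555² + 0.0389709²) ≈ 0.0678158 m.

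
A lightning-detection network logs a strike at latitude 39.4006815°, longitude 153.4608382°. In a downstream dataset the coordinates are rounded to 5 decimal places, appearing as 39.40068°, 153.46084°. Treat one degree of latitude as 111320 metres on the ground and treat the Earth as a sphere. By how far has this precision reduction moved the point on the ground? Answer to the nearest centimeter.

The latitude changed by +0.0000015° and the longitude by -0.0000018°.
N–S: 0.0000015° × 111320 m/° = 0.16698 m.
E–W at 39.4007°: -0.0000018° × 111320 × cos 39.4007° = -0.0000018 × 111320 × 0.7727 ≈ -0.154836 m.
Hypotenuse of the two orthogonal shifts: √(0.16698² + 0.154836²) = 0.22772 m.
That is 0.22772 m = 22.772 cm.

23 centimeters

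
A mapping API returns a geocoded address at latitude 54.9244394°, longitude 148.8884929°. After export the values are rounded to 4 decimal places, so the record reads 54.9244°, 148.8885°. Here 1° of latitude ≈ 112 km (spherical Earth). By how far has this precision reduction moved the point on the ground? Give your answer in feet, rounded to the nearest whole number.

15 feet

The latitude changed by +0.0000394° and the longitude by -0.0000071°.
N–S: 0.0000394° × 112000 m/° = 4.4128 m.
E–W at 54.9244°: -0.0000071° × 112000 × cos 54.9244° = -0.0000071 × 112000 × 0.5747 ≈ -0.456967 m.
Combined displacement = (4.4128² + 0.456967²)^½ ≈ 4.4364 m.
In feet: 4.4364 m ÷ 0.3048 ≈ 14.555 ft.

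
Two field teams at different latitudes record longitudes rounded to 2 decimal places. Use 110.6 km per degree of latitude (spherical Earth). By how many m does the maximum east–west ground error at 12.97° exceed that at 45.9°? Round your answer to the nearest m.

Rounding to 2 decimal places leaves the longitude within ±0.005° of the true value.
Error at 12.97° = 0.005° × 110600 × cos 12.97° ≈ 553 × 0.9745 = 538.89 m.
Error at 45.9° = 0.005° × 110600 × cos 45.9° ≈ 553 × 0.6959 = 384.84 m.
Difference: 538.89 − 384.84 = 154.05 m.

154 m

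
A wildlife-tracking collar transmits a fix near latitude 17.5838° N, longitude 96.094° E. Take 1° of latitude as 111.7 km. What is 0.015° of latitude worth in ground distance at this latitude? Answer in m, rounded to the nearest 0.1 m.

Along a meridian 0.015° is 0.015 × 111700 = 1675.5 m.

1675.5 m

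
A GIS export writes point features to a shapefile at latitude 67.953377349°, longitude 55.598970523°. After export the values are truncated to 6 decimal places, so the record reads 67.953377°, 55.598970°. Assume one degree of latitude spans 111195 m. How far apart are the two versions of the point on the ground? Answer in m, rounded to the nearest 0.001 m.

0.045 m

Δlat = 67.953377349 − 67.953377 = +0.000000349°; Δlon = 55.598970523 − 55.598970 = +0.000000523°.
North–south shift: 0.000000349 × 111195 = 0.0388071 m.
E–W at 67.9534°: 0.000000523° × 111195 × cos 67.9534° = 0.000000523 × 111195 × 0.3754 ≈ 0.0218291 m.
Distance: √(0.0388071² + 0.0218291²) ≈ 0.0445252 m.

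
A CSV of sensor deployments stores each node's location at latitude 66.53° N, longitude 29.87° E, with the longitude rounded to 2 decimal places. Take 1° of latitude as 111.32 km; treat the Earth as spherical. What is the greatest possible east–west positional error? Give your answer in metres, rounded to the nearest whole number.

222 metres

Rounding to 2 decimal places leaves the longitude within ±0.005° of the true value.
One degree of longitude at 66.53° is 111320 × cos 66.53° ≈ 111320 × 0.3983 = 44335.3 m.
Maximum E–W displacement: 0.005 × 44335.3 = 221.676 m.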